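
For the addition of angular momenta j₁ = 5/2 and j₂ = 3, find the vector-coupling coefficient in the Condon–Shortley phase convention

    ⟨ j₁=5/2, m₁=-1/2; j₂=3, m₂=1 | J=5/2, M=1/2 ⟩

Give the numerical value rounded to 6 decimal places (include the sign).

√[6·3!2!3!/9! · 2!3!4!2!3!2!] = √(288/35)
  +(−1)^1/∏(1,2,2,3,0,0)! = -1/24  (running -1/24)
  +(−1)^2/∏(2,1,1,2,1,1)! = 1/4  (running 5/24)
  +(−1)^3/∏(3,0,0,1,2,2)! = -1/24  (running 1/6)
⟨..|..⟩ = √(288/35)·(1/6) = +0.478091

+0.478091  (= +√(8/35))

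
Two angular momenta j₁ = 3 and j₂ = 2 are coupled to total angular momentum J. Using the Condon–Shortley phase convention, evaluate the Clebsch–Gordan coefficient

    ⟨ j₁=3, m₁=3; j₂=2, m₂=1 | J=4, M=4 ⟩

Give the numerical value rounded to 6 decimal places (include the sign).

+0.774597

j₁+j₂−J=1  J+j₁−j₂=5  J−j₁+j₂=3  j₁+j₂+J+1=10
(j₁±m₁, j₂±m₂, J±M) = (6,0,3,1,8,0)
P² = 311040
sum k=0..0:
  [0] +1/720 = 1/720
S = 1/720
C² = P²·S² = 3/5 ; C = +0.774597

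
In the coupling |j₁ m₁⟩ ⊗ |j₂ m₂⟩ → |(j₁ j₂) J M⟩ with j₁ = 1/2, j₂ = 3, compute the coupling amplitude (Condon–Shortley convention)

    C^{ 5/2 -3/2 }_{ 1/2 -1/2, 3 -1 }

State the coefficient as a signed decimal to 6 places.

triangle: 1!*0!*5!/7! = 120/5040
(j±m)!: 0!*1!*2!*4!*1!*4! = 1152
prefactor² = (2J+1)*Δ*N² = 1152/7
  k=1: −1/(1!*0!*0!*1!*0!*4!) = -1/24
Σ = -1/24  ⇒  CG² = 1152/7*(-1/24)² = 2/7
CG = −√(2/7) = -0.534522

−√(2/7) = -0.534522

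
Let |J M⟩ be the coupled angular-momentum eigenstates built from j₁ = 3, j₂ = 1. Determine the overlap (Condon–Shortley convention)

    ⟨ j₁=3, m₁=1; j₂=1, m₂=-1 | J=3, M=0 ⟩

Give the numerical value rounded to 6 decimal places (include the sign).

+0.707107  (= +√(1/2))

j₁+j₂−J=1  J+j₁−j₂=5  J−j₁+j₂=1  j₁+j₂+J+1=8
(j₁±m₁, j₂±m₂, J±M) = (4,2,0,2,3,3)
P² = 72
sum k=0..0:
  [0] +1/12 = 1/12
S = 1/12
C² = P²·S² = 1/2 ; C = +0.707107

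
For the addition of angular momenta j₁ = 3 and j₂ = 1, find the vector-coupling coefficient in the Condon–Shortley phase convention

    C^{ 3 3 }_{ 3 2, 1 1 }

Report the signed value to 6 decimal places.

-0.500000

√[7·1!5!1!/8! · 5!1!2!0!6!0!] = √(3600)
  +(−1)^1/∏(1,0,0,1,5,0)! = -1/120  (running -1/120)
⟨..|..⟩ = √(3600)·(-1/120) = -0.500000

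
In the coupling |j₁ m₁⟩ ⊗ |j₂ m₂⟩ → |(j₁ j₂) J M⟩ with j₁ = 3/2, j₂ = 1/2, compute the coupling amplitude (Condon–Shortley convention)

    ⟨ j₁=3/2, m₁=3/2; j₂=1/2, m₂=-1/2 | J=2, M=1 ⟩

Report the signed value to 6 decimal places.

+0.500000

triangle: 0!·3!·1!/5! = 6/120
(j±m)!: 3!·0!·0!·1!·3!·1! = 36
prefactor² = (2J+1)·Δ·N² = 9
  k=0: +1/(0!·0!·0!·0!·3!·1!) = 1/6
Σ = 1/6  ⇒  CG² = 9·1/6² = 1/4
CG = +√(1/4) = +0.500000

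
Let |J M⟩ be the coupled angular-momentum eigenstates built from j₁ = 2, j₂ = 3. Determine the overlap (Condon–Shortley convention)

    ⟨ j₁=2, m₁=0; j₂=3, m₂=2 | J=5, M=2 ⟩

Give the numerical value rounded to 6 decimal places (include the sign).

j₁+j₂−J=0  J+j₁−j₂=4  J−j₁+j₂=6  j₁+j₂+J+1=11
(j₁±m₁, j₂±m₂, J±M) = (2,2,5,1,7,3)
P² = 69120
sum k=0..0:
  [0] +1/480 = 1/480
S = 1/480
C² = P²·S² = 3/10 ; C = +0.547723

+√(3/10) ≈ +0.547723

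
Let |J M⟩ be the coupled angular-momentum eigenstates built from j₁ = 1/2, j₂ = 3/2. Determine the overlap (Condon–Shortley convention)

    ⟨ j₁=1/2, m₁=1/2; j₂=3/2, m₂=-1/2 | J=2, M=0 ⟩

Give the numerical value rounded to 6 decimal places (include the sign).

j₁+j₂−J=0  J+j₁−j₂=1  J−j₁+j₂=3  j₁+j₂+J+1=5
(j₁±m₁, j₂±m₂, J±M) = (1,0,1,2,2,2)
P² = 2
sum k=0..0:
  [0] +1/2 = 1/2
S = 1/2
C² = P²·S² = 1/2 ; C = +0.707107

+√(1/2) ≈ +0.707107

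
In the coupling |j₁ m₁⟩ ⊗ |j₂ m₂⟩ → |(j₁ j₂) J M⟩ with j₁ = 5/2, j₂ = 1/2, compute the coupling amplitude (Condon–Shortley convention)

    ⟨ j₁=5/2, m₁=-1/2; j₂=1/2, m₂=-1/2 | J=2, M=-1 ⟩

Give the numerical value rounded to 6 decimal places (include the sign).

+0.577350

j₁+j₂−J=1  J+j₁−j₂=4  J−j₁+j₂=0  j₁+j₂+J+1=6
(j₁±m₁, j₂±m₂, J±M) = (2,3,0,1,1,3)
P² = 12
sum k=0..0:
  [0] +1/6 = 1/6
S = 1/6
C² = P²·S² = 1/3 ; C = +0.577350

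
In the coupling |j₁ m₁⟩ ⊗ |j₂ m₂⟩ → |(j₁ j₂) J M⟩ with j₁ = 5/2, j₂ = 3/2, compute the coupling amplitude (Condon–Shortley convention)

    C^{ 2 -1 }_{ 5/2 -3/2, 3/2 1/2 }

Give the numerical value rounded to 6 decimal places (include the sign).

triangle: 2!·3!·1!/7! = 12/5040
(j±m)!: 1!·4!·2!·1!·1!·3! = 288
prefactor² = (2J+1)·Δ·N² = 24/7
  k=1: −1/(1!·1!·3!·1!·0!·0!) = -1/6
  k=2: +1/(2!·0!·2!·0!·1!·1!) = 1/4
Σ = 1/12  ⇒  CG² = 24/7·1/12² = 1/42
CG = +√(1/42) = +0.154303

+√(1/42) ≈ +0.154303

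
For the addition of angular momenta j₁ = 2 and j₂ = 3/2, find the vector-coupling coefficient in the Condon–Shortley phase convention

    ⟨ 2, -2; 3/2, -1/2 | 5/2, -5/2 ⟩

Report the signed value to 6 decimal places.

-0.755929  (= −√(4/7))

j₁+j₂−J=1  J+j₁−j₂=3  J−j₁+j₂=2  j₁+j₂+J+1=7
(j₁±m₁, j₂±m₂, J±M) = (0,4,1,2,0,5)
P² = 576/7
sum k=1..1:
  [1] −1/12 = -1/12
S = -1/12
C² = P²·S² = 4/7 ; C = -0.755929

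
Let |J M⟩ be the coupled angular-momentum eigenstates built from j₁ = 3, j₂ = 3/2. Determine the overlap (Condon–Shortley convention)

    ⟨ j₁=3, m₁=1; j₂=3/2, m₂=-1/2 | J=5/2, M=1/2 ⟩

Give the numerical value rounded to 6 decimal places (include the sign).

-0.119523

√[6·2!4!1!/8! · 4!2!1!2!3!2!] = √(288/35)
  +(−1)^0/∏(0,2,2,1,2,0)! = 1/8  (running 1/8)
  +(−1)^1/∏(1,1,1,0,3,1)! = -1/6  (running -1/24)
⟨..|..⟩ = √(288/35)·(-1/24) = -0.119523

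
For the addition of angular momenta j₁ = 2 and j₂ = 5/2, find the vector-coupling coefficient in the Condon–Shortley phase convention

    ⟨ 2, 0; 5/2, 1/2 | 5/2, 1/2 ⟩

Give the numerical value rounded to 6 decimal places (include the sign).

-0.478091  (= −√(8/35))

j₁+j₂−J=2  J+j₁−j₂=2  J−j₁+j₂=3  j₁+j₂+J+1=8
(j₁±m₁, j₂±m₂, J±M) = (2,2,3,2,3,2)
P² = 72/35
sum k=0..2:
  [0] +1/24 = 1/24
  [1] −1/2 = -1/2
  [2] +1/8 = 1/8
S = -1/3
C² = P²·S² = 8/35 ; C = -0.478091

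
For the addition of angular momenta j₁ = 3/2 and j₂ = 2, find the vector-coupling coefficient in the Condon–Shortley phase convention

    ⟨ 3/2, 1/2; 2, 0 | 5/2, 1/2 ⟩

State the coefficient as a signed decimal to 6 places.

triangle: 1!·2!·3!/7! = 12/5040
(j±m)!: 2!·1!·2!·2!·3!·2! = 96
prefactor² = (2J+1)·Δ·N² = 48/35
  k=0: +1/(0!·1!·1!·2!·1!·1!) = 1/2
  k=1: −1/(1!·0!·0!·1!·2!·2!) = -1/4
Σ = 1/4  ⇒  CG² = 48/35·1/4² = 3/35
CG = +√(3/35) = +0.292770

+0.292770  (= +√(3/35))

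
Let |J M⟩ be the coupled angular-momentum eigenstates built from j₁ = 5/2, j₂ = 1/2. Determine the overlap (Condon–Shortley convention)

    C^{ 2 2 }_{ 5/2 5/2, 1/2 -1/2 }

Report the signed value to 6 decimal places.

√[5·1!4!0!/6! · 5!0!0!1!4!0!] = √(480)
  +(−1)^0/∏(0,1,0,0,4,0)! = 1/24  (running 1/24)
⟨..|..⟩ = √(480)·(1/24) = +0.912871

+0.912871  (= +√(5/6))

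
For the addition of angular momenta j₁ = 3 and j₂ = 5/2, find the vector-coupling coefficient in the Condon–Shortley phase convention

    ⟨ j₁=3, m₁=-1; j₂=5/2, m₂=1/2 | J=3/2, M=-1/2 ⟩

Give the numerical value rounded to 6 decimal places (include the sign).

−√(1/105) ≈ -0.097590

j₁+j₂−J=4  J+j₁−j₂=2  J−j₁+j₂=1  j₁+j₂+J+1=8
(j₁±m₁, j₂±m₂, J±M) = (2,4,3,2,1,2)
P² = 192/35
sum k=2..3:
  [2] +1/8 = 1/8
  [3] −1/6 = -1/6
S = -1/24
C² = P²·S² = 1/105 ; C = -0.097590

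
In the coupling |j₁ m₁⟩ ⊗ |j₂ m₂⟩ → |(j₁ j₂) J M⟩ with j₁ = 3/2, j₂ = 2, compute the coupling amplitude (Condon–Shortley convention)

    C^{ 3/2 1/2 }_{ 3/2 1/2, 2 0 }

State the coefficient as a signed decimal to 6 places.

j₁+j₂−J=2  J+j₁−j₂=1  J−j₁+j₂=2  j₁+j₂+J+1=6
(j₁±m₁, j₂±m₂, J±M) = (2,1,2,2,2,1)
P² = 16/45
sum k=0..1:
  [0] +1/4 = 1/4
  [1] −1/1 = -1
S = -3/4
C² = P²·S² = 1/5 ; C = -0.447214

−√(1/5) ≈ -0.447214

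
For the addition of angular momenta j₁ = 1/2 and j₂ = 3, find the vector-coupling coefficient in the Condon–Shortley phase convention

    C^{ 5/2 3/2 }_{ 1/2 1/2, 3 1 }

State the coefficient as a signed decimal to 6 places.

triangle: 1!×0!×5!/7! = 120/5040
(j±m)!: 1!×0!×4!×2!×4!×1! = 1152
prefactor² = (2J+1)×Δ×N² = 1152/7
  k=0: +1/(0!×1!×0!×4!×0!×1!) = 1/24
Σ = 1/24  ⇒  CG² = 1152/7×1/24² = 2/7
CG = +√(2/7) = +0.534522

+√(2/7) = +0.534522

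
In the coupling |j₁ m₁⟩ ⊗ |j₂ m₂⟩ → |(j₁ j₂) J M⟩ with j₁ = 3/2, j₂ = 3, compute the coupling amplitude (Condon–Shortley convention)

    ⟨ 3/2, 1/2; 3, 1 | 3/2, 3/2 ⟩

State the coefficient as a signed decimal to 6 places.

−√(4/35) ≈ -0.338062

triangle: 3!·0!·3!/7! = 36/5040
(j±m)!: 2!·1!·4!·2!·3!·0! = 576
prefactor² = (2J+1)·Δ·N² = 576/35
  k=1: −1/(1!·2!·0!·3!·0!·0!) = -1/12
Σ = -1/12  ⇒  CG² = 576/35·(-1/12)² = 4/35
CG = −√(4/35) = -0.338062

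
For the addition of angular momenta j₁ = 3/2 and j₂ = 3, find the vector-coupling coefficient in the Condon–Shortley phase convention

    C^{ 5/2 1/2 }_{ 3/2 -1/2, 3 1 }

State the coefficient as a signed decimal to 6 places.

-0.119523  (= −√(1/70))

triangle: 2!*1!*4!/8! = 48/40320
(j±m)!: 1!*2!*4!*2!*3!*2! = 1152
prefactor² = (2J+1)*Δ*N² = 288/35
  k=1: −1/(1!*1!*1!*3!*0!*1!) = -1/6
  k=2: +1/(2!*0!*0!*2!*1!*2!) = 1/8
Σ = -1/24  ⇒  CG² = 288/35*(-1/24)² = 1/70
CG = −√(1/70) = -0.119523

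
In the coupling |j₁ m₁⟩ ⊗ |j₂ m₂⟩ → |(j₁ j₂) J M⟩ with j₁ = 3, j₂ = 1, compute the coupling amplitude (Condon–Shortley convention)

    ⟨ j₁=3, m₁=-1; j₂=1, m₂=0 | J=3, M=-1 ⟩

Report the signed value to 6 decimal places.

−√(1/12) ≈ -0.288675

triangle: 1!·5!·1!/8! = 120/40320
(j±m)!: 2!·4!·1!·1!·2!·4! = 2304
prefactor² = (2J+1)·Δ·N² = 48
  k=0: +1/(0!·1!·4!·1!·1!·0!) = 1/24
  k=1: −1/(1!·0!·3!·0!·2!·1!) = -1/12
Σ = -1/24  ⇒  CG² = 48·(-1/24)² = 1/12
CG = −√(1/12) = -0.288675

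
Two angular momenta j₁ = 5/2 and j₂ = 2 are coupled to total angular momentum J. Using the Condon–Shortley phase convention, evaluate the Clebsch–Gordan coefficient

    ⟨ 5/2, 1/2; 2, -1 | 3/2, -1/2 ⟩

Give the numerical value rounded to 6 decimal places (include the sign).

j₁+j₂−J=3  J+j₁−j₂=2  J−j₁+j₂=1  j₁+j₂+J+1=7
(j₁±m₁, j₂±m₂, J±M) = (3,2,1,3,1,2)
P² = 48/35
sum k=0..1:
  [0] +1/12 = 1/12
  [1] −1/2 = -1/2
S = -5/12
C² = P²·S² = 5/21 ; C = -0.487950

−√(5/21) = -0.487950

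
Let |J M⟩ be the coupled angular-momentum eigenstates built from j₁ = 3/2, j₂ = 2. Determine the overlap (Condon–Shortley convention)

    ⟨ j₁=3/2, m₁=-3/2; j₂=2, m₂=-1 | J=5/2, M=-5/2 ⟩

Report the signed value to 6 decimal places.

j₁+j₂−J=1  J+j₁−j₂=2  J−j₁+j₂=3  j₁+j₂+J+1=7
(j₁±m₁, j₂±m₂, J±M) = (0,3,1,3,0,5)
P² = 432/7
sum k=1..1:
  [1] −1/12 = -1/12
S = -1/12
C² = P²·S² = 3/7 ; C = -0.654654

−√(3/7) ≈ -0.654654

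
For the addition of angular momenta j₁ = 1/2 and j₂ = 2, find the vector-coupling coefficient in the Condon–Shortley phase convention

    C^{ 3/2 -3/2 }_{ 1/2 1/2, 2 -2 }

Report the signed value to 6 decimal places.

+√(4/5) ≈ +0.894427

√[4·1!0!3!/5! · 1!0!0!4!0!3!] = √(144/5)
  +(−1)^0/∏(0,1,0,0,0,3)! = 1/6  (running 1/6)
⟨..|..⟩ = √(144/5)·(1/6) = +0.894427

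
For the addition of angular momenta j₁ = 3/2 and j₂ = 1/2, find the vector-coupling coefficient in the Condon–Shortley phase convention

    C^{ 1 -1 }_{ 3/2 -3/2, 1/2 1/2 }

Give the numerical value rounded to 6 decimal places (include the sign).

triangle: 1!*2!*0!/4! = 2/24
(j±m)!: 0!*3!*1!*0!*0!*2! = 12
prefactor² = (2J+1)*Δ*N² = 3
  k=1: −1/(1!*0!*2!*0!*0!*0!) = -1/2
Σ = -1/2  ⇒  CG² = 3*(-1/2)² = 3/4
CG = −√(3/4) = -0.866025

-0.866025  (= −√(3/4))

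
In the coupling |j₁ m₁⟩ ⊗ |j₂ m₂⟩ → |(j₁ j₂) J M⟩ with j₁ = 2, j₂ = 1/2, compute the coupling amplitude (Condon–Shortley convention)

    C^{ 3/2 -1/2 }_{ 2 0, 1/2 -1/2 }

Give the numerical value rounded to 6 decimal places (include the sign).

triangle: 1!·3!·0!/5! = 6/120
(j±m)!: 2!·2!·0!·1!·1!·2! = 8
prefactor² = (2J+1)·Δ·N² = 8/5
  k=0: +1/(0!·1!·2!·0!·1!·0!) = 1/2
Σ = 1/2  ⇒  CG² = 8/5·1/2² = 2/5
CG = +√(2/5) = +0.632456

+0.632456  (= +√(2/5))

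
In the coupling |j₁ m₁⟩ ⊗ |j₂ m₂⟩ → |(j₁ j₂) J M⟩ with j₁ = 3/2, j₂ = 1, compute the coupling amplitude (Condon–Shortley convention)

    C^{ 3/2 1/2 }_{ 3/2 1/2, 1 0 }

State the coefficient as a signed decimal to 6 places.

j₁+j₂−J=1  J+j₁−j₂=2  J−j₁+j₂=1  j₁+j₂+J+1=5
(j₁±m₁, j₂±m₂, J±M) = (2,1,1,1,2,1)
P² = 4/15
sum k=0..1:
  [0] +1/1 = 1
  [1] −1/2 = -1/2
S = 1/2
C² = P²·S² = 1/15 ; C = +0.258199

+√(1/15) = +0.258199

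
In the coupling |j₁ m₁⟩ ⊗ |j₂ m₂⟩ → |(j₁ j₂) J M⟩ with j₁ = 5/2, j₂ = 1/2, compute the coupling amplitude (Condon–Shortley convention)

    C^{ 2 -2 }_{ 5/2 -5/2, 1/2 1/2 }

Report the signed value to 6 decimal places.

triangle: 1!×4!×0!/6! = 24/720
(j±m)!: 0!×5!×1!×0!×0!×4! = 2880
prefactor² = (2J+1)×Δ×N² = 480
  k=1: −1/(1!×0!×4!×0!×0!×0!) = -1/24
Σ = -1/24  ⇒  CG² = 480×(-1/24)² = 5/6
CG = −√(5/6) = -0.912871

-0.912871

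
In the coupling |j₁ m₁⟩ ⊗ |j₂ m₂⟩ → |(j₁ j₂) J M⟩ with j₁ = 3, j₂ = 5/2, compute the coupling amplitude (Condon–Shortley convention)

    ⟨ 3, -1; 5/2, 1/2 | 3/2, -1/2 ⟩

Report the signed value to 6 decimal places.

−√(1/105) ≈ -0.097590

j₁+j₂−J=4  J+j₁−j₂=2  J−j₁+j₂=1  j₁+j₂+J+1=8
(j₁±m₁, j₂±m₂, J±M) = (2,4,3,2,1,2)
P² = 192/35
sum k=2..3:
  [2] +1/8 = 1/8
  [3] −1/6 = -1/6
S = -1/24
C² = P²·S² = 1/105 ; C = -0.097590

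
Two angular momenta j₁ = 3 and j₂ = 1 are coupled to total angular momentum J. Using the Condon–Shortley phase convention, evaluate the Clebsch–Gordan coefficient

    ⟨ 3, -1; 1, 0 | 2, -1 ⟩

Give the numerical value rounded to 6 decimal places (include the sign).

triangle: 2!*4!*0!/7! = 48/5040
(j±m)!: 2!*4!*1!*1!*1!*3! = 288
prefactor² = (2J+1)*Δ*N² = 96/7
  k=1: −1/(1!*1!*3!*0!*1!*0!) = -1/6
Σ = -1/6  ⇒  CG² = 96/7*(-1/6)² = 8/21
CG = −√(8/21) = -0.617213

-0.617213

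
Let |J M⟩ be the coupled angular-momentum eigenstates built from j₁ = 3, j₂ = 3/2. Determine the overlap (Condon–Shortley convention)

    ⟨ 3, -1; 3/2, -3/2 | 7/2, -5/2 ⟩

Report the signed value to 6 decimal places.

triangle: 1!·5!·2!/9! = 240/362880
(j±m)!: 2!·4!·0!·3!·1!·6! = 207360
prefactor² = (2J+1)·Δ·N² = 7680/7
  k=0: +1/(0!·1!·4!·0!·1!·2!) = 1/48
Σ = 1/48  ⇒  CG² = 7680/7·1/48² = 10/21
CG = +√(10/21) = +0.690066

+0.690066  (= +√(10/21))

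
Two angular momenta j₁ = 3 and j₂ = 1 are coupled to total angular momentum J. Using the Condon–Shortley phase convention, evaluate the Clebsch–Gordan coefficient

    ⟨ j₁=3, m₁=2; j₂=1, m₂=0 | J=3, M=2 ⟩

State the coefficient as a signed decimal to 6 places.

√[7·1!5!1!/8! · 5!1!1!1!5!1!] = √(300)
  +(−1)^0/∏(0,1,1,1,4,0)! = 1/24  (running 1/24)
  +(−1)^1/∏(1,0,0,0,5,1)! = -1/120  (running 1/30)
⟨..|..⟩ = √(300)·(1/30) = +0.577350

+0.577350  (= +√(1/3))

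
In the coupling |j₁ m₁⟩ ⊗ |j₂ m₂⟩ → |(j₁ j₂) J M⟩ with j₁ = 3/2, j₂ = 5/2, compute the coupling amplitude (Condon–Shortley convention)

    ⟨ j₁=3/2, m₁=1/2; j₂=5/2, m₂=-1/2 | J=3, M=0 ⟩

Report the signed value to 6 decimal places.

+√(1/5) = +0.447214

j₁+j₂−J=1  J+j₁−j₂=2  J−j₁+j₂=4  j₁+j₂+J+1=8
(j₁±m₁, j₂±m₂, J±M) = (2,1,2,3,3,3)
P² = 36/5
sum k=0..1:
  [0] +1/4 = 1/4
  [1] −1/12 = -1/12
S = 1/6
C² = P²·S² = 1/5 ; C = +0.447214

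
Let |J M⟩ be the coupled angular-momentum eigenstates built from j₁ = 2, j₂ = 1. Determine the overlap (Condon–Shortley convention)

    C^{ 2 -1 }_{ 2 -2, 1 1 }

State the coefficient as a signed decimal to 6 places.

√[5·1!3!1!/6! · 0!4!2!0!1!3!] = √(12)
  +(−1)^1/∏(1,0,3,1,0,0)! = -1/6  (running -1/6)
⟨..|..⟩ = √(12)·(-1/6) = -0.577350

-0.577350  (= −√(1/3))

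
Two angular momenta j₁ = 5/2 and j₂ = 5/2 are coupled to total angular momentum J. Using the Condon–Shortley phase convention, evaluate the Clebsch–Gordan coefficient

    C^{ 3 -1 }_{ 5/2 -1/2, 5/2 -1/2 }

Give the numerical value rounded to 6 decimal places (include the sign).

j₁+j₂−J=2  J+j₁−j₂=3  J−j₁+j₂=3  j₁+j₂+J+1=9
(j₁±m₁, j₂±m₂, J±M) = (2,3,2,3,2,4)
P² = 48/5
sum k=0..2:
  [0] +1/24 = 1/24
  [1] −1/4 = -1/4
  [2] +1/24 = 1/24
S = -1/6
C² = P²·S² = 4/15 ; C = -0.516398

-0.516398  (= −√(4/15))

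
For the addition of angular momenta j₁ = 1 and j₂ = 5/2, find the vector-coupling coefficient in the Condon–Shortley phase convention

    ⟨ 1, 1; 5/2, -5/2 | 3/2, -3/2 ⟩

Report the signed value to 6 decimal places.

+0.816497  (= +√(2/3))

√[4·2!0!3!/6! · 2!0!0!5!0!3!] = √(96)
  +(−1)^0/∏(0,2,0,0,0,3)! = 1/12  (running 1/12)
⟨..|..⟩ = √(96)·(1/12) = +0.816497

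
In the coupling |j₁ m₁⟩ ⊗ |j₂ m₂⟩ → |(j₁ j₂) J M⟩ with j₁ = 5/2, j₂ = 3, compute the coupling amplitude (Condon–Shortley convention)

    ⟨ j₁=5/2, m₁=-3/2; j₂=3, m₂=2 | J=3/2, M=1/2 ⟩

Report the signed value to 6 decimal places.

triangle: 4!*1!*2!/8! = 48/40320
(j±m)!: 1!*4!*5!*1!*2!*1! = 5760
prefactor² = (2J+1)*Δ*N² = 192/7
  k=3: −1/(3!*1!*1!*2!*0!*0!) = -1/12
  k=4: +1/(4!*0!*0!*1!*1!*1!) = 1/24
Σ = -1/24  ⇒  CG² = 192/7*(-1/24)² = 1/21
CG = −√(1/21) = -0.218218

-0.218218  (= −√(1/21))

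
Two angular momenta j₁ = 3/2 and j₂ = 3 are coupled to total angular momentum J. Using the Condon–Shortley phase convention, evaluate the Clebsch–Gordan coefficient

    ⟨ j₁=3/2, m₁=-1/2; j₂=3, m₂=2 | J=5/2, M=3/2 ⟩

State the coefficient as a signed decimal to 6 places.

+√(1/14) ≈ +0.267261

j₁+j₂−J=2  J+j₁−j₂=1  J−j₁+j₂=4  j₁+j₂+J+1=8
(j₁±m₁, j₂±m₂, J±M) = (1,2,5,1,4,1)
P² = 288/7
sum k=1..2:
  [1] −1/24 = -1/24
  [2] +1/12 = 1/12
S = 1/24
C² = P²·S² = 1/14 ; C = +0.267261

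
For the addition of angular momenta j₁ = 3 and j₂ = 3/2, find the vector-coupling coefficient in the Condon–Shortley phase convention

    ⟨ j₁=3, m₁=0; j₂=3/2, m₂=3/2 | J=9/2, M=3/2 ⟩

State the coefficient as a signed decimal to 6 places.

+√(5/21) ≈ +0.487950

j₁+j₂−J=0  J+j₁−j₂=6  J−j₁+j₂=3  j₁+j₂+J+1=10
(j₁±m₁, j₂±m₂, J±M) = (3,3,3,0,6,3)
P² = 77760/7
sum k=0..0:
  [0] +1/216 = 1/216
S = 1/216
C² = P²·S² = 5/21 ; C = +0.487950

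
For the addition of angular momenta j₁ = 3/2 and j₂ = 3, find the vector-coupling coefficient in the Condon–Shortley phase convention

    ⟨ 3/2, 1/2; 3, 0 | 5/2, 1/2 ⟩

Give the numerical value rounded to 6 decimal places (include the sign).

triangle: 2!*1!*4!/8! = 48/40320
(j±m)!: 2!*1!*3!*3!*3!*2! = 864
prefactor² = (2J+1)*Δ*N² = 216/35
  k=0: +1/(0!*2!*1!*3!*0!*1!) = 1/12
  k=1: −1/(1!*1!*0!*2!*1!*2!) = -1/4
Σ = -1/6  ⇒  CG² = 216/35*(-1/6)² = 6/35
CG = −√(6/35) = -0.414039

-0.414039  (= −√(6/35))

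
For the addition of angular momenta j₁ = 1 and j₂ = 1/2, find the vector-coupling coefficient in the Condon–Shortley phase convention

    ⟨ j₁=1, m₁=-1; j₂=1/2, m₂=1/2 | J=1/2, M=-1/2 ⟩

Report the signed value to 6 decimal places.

−√(2/3) = -0.816497

√[2·1!1!0!/3! · 0!2!1!0!0!1!] = √(2/3)
  +(−1)^1/∏(1,0,1,0,0,0)! = -1  (running -1)
⟨..|..⟩ = √(2/3)·(-1) = -0.816497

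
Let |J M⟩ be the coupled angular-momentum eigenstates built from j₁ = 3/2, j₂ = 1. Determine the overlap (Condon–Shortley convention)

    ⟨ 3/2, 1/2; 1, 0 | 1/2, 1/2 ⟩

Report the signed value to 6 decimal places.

−√(1/3) ≈ -0.577350

√[2·2!1!0!/4! · 2!1!1!1!1!0!] = √(1/3)
  +(−1)^1/∏(1,1,0,0,1,0)! = -1  (running -1)
⟨..|..⟩ = √(1/3)·(-1) = -0.577350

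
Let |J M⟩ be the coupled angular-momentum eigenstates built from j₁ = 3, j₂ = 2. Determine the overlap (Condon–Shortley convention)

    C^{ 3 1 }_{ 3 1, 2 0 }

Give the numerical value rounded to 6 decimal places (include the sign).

triangle: 2!×4!×2!/9! = 96/362880
(j±m)!: 4!×2!×2!×2!×4!×2! = 9216
prefactor² = (2J+1)×Δ×N² = 256/15
  k=0: +1/(0!×2!×2!×2!×2!×0!) = 1/16
  k=1: −1/(1!×1!×1!×1!×3!×1!) = -1/6
  k=2: +1/(2!×0!×0!×0!×4!×2!) = 1/96
Σ = -3/32  ⇒  CG² = 256/15×(-3/32)² = 3/20
CG = −√(3/20) = -0.387298

−√(3/20) = -0.387298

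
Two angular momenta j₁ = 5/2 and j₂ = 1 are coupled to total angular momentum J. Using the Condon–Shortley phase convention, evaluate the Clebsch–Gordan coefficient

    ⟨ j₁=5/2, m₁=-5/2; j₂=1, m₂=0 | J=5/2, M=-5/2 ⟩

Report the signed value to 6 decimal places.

j₁+j₂−J=1  J+j₁−j₂=4  J−j₁+j₂=1  j₁+j₂+J+1=7
(j₁±m₁, j₂±m₂, J±M) = (0,5,1,1,0,5)
P² = 2880/7
sum k=1..1:
  [1] −1/24 = -1/24
S = -1/24
C² = P²·S² = 5/7 ; C = -0.845154

−√(5/7) ≈ -0.845154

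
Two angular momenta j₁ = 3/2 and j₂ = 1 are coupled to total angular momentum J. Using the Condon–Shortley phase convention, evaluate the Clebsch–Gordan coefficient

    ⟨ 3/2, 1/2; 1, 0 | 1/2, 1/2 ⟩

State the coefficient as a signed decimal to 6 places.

triangle: 2!·1!·0!/4! = 2/24
(j±m)!: 2!·1!·1!·1!·1!·0! = 2
prefactor² = (2J+1)·Δ·N² = 1/3
  k=1: −1/(1!·1!·0!·0!·1!·0!) = -1
Σ = -1  ⇒  CG² = 1/3·(-1)² = 1/3
CG = −√(1/3) = -0.577350

−√(1/3) ≈ -0.577350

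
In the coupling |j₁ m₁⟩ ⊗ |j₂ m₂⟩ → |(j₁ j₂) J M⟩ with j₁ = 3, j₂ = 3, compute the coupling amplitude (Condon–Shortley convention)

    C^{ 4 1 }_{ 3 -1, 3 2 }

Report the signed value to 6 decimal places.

j₁+j₂−J=2  J+j₁−j₂=4  J−j₁+j₂=4  j₁+j₂+J+1=11
(j₁±m₁, j₂±m₂, J±M) = (2,4,5,1,5,3)
P² = 82944/77
sum k=1..2:
  [1] −1/144 = -1/144
  [2] +1/48 = 1/48
S = 1/72
C² = P²·S² = 16/77 ; C = +0.455842

+0.455842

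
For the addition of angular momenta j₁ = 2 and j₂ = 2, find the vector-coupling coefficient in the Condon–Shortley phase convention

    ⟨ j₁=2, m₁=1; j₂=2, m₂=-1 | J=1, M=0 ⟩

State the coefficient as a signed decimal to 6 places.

j₁+j₂−J=3  J+j₁−j₂=1  J−j₁+j₂=1  j₁+j₂+J+1=6
(j₁±m₁, j₂±m₂, J±M) = (3,1,1,3,1,1)
P² = 9/10
sum k=0..1:
  [0] +1/6 = 1/6
  [1] −1/2 = -1/2
S = -1/3
C² = P²·S² = 1/10 ; C = -0.316228

−√(1/10) = -0.316228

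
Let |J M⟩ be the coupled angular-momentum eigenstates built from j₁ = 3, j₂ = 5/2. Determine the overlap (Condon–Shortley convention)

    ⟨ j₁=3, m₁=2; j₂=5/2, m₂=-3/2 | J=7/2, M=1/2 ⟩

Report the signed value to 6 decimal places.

+√(20/63) ≈ +0.563436

√[8·2!4!3!/10! · 5!1!1!4!4!3!] = √(9216/35)
  +(−1)^0/∏(0,2,1,1,3,2)! = 1/24  (running 1/24)
  +(−1)^1/∏(1,1,0,0,4,3)! = -1/144  (running 5/144)
⟨..|..⟩ = √(9216/35)·(5/144) = +0.563436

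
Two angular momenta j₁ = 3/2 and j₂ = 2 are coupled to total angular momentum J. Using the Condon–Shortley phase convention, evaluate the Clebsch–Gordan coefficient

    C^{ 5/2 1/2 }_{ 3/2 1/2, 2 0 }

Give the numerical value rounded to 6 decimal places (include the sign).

j₁+j₂−J=1  J+j₁−j₂=2  J−j₁+j₂=3  j₁+j₂+J+1=7
(j₁±m₁, j₂±m₂, J±M) = (2,1,2,2,3,2)
P² = 48/35
sum k=0..1:
  [0] +1/2 = 1/2
  [1] −1/4 = -1/4
S = 1/4
C² = P²·S² = 3/35 ; C = +0.292770

+0.292770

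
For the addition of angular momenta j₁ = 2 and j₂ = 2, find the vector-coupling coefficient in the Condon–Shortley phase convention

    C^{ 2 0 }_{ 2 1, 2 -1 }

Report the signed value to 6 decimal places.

+√(1/14) ≈ +0.267261

triangle: 2!·2!·2!/7! = 8/5040
(j±m)!: 3!·1!·1!·3!·2!·2! = 144
prefactor² = (2J+1)·Δ·N² = 8/7
  k=0: +1/(0!·2!·1!·1!·1!·1!) = 1/2
  k=1: −1/(1!·1!·0!·0!·2!·2!) = -1/4
Σ = 1/4  ⇒  CG² = 8/7·1/4² = 1/14
CG = +√(1/14) = +0.267261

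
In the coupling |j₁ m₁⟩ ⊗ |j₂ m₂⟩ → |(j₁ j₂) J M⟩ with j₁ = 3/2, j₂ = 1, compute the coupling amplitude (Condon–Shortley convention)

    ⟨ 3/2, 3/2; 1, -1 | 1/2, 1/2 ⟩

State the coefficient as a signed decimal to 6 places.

+√(1/2) ≈ +0.707107

√[2·2!1!0!/4! · 3!0!0!2!1!0!] = √(2)
  +(−1)^0/∏(0,2,0,0,1,0)! = 1/2  (running 1/2)
⟨..|..⟩ = √(2)·(1/2) = +0.707107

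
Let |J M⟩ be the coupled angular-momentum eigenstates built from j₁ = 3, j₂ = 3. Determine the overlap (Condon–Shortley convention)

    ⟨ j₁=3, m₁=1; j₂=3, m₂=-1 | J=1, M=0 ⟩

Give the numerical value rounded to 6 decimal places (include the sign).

√[3·5!1!1!/8! · 4!2!2!4!1!1!] = √(144/7)
  +(−1)^1/∏(1,4,1,1,0,0)! = -1/24  (running -1/24)
  +(−1)^2/∏(2,3,0,0,1,1)! = 1/12  (running 1/24)
⟨..|..⟩ = √(144/7)·(1/24) = +0.188982

+0.188982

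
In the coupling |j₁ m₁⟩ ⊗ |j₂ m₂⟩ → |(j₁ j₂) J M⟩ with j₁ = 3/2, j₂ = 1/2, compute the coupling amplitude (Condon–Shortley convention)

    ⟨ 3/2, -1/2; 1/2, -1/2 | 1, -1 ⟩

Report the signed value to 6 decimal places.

+0.500000  (= +√(1/4))

√[3·1!2!0!/4! · 1!2!0!1!0!2!] = √(1)
  +(−1)^0/∏(0,1,2,0,0,0)! = 1/2  (running 1/2)
⟨..|..⟩ = √(1)·(1/2) = +0.500000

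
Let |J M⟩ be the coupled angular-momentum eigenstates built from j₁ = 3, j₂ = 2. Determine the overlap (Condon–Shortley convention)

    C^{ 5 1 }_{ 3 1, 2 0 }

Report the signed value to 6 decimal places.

+0.654654  (= +√(3/7))

√[11·0!6!4!/11! · 4!2!2!2!6!4!] = √(110592/7)
  +(−1)^0/∏(0,0,2,2,4,2)! = 1/192  (running 1/192)
⟨..|..⟩ = √(110592/7)·(1/192) = +0.654654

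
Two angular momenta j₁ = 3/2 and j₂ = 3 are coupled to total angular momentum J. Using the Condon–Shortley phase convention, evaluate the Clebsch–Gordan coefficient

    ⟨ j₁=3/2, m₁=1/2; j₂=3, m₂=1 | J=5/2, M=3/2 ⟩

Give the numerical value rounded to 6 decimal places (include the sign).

−√(7/20) = -0.591608

triangle: 2!*1!*4!/8! = 48/40320
(j±m)!: 2!*1!*4!*2!*4!*1! = 2304
prefactor² = (2J+1)*Δ*N² = 576/35
  k=0: +1/(0!*2!*1!*4!*0!*0!) = 1/48
  k=1: −1/(1!*1!*0!*3!*1!*1!) = -1/6
Σ = -7/48  ⇒  CG² = 576/35*(-7/48)² = 7/20
CG = −√(7/20) = -0.591608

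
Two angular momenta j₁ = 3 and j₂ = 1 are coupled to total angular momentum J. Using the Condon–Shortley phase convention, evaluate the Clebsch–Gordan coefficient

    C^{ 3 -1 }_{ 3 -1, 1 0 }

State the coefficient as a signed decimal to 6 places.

-0.288675

√[7·1!5!1!/8! · 2!4!1!1!2!4!] = √(48)
  +(−1)^0/∏(0,1,4,1,1,0)! = 1/24  (running 1/24)
  +(−1)^1/∏(1,0,3,0,2,1)! = -1/12  (running -1/24)
⟨..|..⟩ = √(48)·(-1/24) = -0.288675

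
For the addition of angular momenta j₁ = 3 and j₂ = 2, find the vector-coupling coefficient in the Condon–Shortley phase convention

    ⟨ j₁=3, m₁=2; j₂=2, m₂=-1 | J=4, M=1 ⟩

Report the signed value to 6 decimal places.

+0.591608

j₁+j₂−J=1  J+j₁−j₂=5  J−j₁+j₂=3  j₁+j₂+J+1=10
(j₁±m₁, j₂±m₂, J±M) = (5,1,1,3,5,3)
P² = 6480/7
sum k=0..1:
  [0] +1/48 = 1/48
  [1] −1/720 = -1/720
S = 7/360
C² = P²·S² = 7/20 ; C = +0.591608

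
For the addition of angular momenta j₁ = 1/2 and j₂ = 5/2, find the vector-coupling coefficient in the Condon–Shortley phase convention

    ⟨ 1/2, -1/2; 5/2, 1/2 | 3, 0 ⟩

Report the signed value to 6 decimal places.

+0.707107

√[7·0!1!5!/7! · 0!1!3!2!3!3!] = √(72)
  +(−1)^0/∏(0,0,1,3,0,2)! = 1/12  (running 1/12)
⟨..|..⟩ = √(72)·(1/12) = +0.707107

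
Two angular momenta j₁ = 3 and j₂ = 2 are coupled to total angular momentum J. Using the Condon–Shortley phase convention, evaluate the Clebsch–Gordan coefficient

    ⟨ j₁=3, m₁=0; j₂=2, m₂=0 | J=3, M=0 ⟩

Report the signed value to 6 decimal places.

triangle: 2!×4!×2!/9! = 96/362880
(j±m)!: 3!×3!×2!×2!×3!×3! = 5184
prefactor² = (2J+1)×Δ×N² = 48/5
  k=0: +1/(0!×2!×3!×2!×1!×0!) = 1/24
  k=1: −1/(1!×1!×2!×1!×2!×1!) = -1/4
  k=2: +1/(2!×0!×1!×0!×3!×2!) = 1/24
Σ = -1/6  ⇒  CG² = 48/5×(-1/6)² = 4/15
CG = −√(4/15) = -0.516398

−√(4/15) = -0.516398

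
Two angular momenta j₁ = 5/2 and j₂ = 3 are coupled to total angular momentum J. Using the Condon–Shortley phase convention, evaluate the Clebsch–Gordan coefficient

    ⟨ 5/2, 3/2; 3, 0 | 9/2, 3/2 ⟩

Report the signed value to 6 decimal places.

triangle: 1!×4!×5!/11! = 2880/39916800
(j±m)!: 4!×1!×3!×3!×6!×3! = 3732480
prefactor² = (2J+1)×Δ×N² = 207360/77
  k=0: +1/(0!×1!×1!×3!×3!×2!) = 1/72
  k=1: −1/(1!×0!×0!×2!×4!×3!) = -1/288
Σ = 1/96  ⇒  CG² = 207360/77×1/96² = 45/154
CG = +√(45/154) = +0.540562

+√(45/154) = +0.540562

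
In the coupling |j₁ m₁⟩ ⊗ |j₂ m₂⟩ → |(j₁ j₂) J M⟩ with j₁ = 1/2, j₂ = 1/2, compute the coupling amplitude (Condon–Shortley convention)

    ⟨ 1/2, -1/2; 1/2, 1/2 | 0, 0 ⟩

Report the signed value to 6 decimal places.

-0.707107

j₁+j₂−J=1  J+j₁−j₂=0  J−j₁+j₂=0  j₁+j₂+J+1=2
(j₁±m₁, j₂±m₂, J±M) = (0,1,1,0,0,0)
P² = 1/2
sum k=1..1:
  [1] −1/1 = -1
S = -1
C² = P²·S² = 1/2 ; C = -0.707107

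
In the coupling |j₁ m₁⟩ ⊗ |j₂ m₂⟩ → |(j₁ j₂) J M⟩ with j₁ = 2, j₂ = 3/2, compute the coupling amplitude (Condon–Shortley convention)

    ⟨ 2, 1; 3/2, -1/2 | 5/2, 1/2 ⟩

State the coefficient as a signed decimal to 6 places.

+√(5/14) = +0.597614

j₁+j₂−J=1  J+j₁−j₂=3  J−j₁+j₂=2  j₁+j₂+J+1=7
(j₁±m₁, j₂±m₂, J±M) = (3,1,1,2,3,2)
P² = 72/35
sum k=0..1:
  [0] +1/2 = 1/2
  [1] −1/12 = -1/12
S = 5/12
C² = P²·S² = 5/14 ; C = +0.597614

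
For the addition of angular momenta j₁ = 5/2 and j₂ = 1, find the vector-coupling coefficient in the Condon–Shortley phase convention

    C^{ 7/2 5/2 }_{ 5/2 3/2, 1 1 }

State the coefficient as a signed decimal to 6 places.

triangle: 0!*5!*2!/8! = 240/40320
(j±m)!: 4!*1!*2!*0!*6!*1! = 34560
prefactor² = (2J+1)*Δ*N² = 11520/7
  k=0: +1/(0!*0!*1!*2!*4!*0!) = 1/48
Σ = 1/48  ⇒  CG² = 11520/7*1/48² = 5/7
CG = +√(5/7) = +0.845154

+√(5/7) ≈ +0.845154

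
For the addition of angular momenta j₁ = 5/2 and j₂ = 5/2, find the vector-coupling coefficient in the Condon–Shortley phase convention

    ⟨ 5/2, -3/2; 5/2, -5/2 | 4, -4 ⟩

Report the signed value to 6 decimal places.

+0.707107

√[9·1!4!4!/10! · 1!4!0!5!0!8!] = √(165888)
  +(−1)^0/∏(0,1,4,0,0,4)! = 1/576  (running 1/576)
⟨..|..⟩ = √(165888)·(1/576) = +0.707107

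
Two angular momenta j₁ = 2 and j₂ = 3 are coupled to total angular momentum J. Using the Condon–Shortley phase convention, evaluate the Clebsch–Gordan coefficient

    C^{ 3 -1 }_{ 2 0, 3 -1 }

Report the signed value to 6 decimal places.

j₁+j₂−J=2  J+j₁−j₂=2  J−j₁+j₂=4  j₁+j₂+J+1=9
(j₁±m₁, j₂±m₂, J±M) = (2,2,2,4,2,4)
P² = 256/15
sum k=0..2:
  [0] +1/16 = 1/16
  [1] −1/6 = -1/6
  [2] +1/96 = 1/96
S = -3/32
C² = P²·S² = 3/20 ; C = -0.387298

−√(3/20) = -0.387298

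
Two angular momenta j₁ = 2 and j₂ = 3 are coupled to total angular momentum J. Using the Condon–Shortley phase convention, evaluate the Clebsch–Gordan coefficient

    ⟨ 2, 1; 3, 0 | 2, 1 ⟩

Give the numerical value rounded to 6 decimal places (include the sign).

√[5·3!1!3!/8! · 3!1!3!3!3!1!] = √(81/14)
  +(−1)^0/∏(0,3,1,3,0,0)! = 1/36  (running 1/36)
  +(−1)^1/∏(1,2,0,2,1,1)! = -1/4  (running -2/9)
⟨..|..⟩ = √(81/14)·(-2/9) = -0.534522

−√(2/7) ≈ -0.534522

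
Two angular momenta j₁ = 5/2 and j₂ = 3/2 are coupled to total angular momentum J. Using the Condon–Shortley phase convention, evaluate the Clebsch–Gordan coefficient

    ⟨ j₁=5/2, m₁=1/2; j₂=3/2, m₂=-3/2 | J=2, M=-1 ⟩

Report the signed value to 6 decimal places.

triangle: 2!·3!·1!/7! = 12/5040
(j±m)!: 3!·2!·0!·3!·1!·3! = 432
prefactor² = (2J+1)·Δ·N² = 36/7
  k=0: +1/(0!·2!·2!·0!·1!·1!) = 1/4
Σ = 1/4  ⇒  CG² = 36/7·1/4² = 9/28
CG = +√(9/28) = +0.566947

+0.566947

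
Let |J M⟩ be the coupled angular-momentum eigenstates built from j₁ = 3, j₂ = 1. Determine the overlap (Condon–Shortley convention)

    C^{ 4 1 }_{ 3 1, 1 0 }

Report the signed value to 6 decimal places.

+0.731925  (= +√(15/28))

triangle: 0!×6!×2!/9! = 1440/362880
(j±m)!: 4!×2!×1!×1!×5!×3! = 34560
prefactor² = (2J+1)×Δ×N² = 8640/7
  k=0: +1/(0!×0!×2!×1!×4!×1!) = 1/48
Σ = 1/48  ⇒  CG² = 8640/7×1/48² = 15/28
CG = +√(15/28) = +0.731925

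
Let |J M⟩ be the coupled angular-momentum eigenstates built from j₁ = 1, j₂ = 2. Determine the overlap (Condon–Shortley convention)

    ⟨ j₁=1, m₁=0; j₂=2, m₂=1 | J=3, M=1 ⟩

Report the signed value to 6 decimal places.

+√(8/15) = +0.730297

triangle: 0!*2!*4!/7! = 48/5040
(j±m)!: 1!*1!*3!*1!*4!*2! = 288
prefactor² = (2J+1)*Δ*N² = 96/5
  k=0: +1/(0!*0!*1!*3!*1!*1!) = 1/6
Σ = 1/6  ⇒  CG² = 96/5*1/6² = 8/15
CG = +√(8/15) = +0.730297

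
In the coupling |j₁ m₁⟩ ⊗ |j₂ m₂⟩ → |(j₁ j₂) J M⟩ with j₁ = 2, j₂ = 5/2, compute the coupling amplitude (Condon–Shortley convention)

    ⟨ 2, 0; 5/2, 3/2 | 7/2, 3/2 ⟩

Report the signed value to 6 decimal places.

√[8·1!3!4!/9! · 2!2!4!1!5!2!] = √(512/7)
  +(−1)^0/∏(0,1,2,4,1,0)! = 1/48  (running 1/48)
  +(−1)^1/∏(1,0,1,3,2,1)! = -1/12  (running -1/16)
⟨..|..⟩ = √(512/7)·(-1/16) = -0.534522

-0.534522  (= −√(2/7))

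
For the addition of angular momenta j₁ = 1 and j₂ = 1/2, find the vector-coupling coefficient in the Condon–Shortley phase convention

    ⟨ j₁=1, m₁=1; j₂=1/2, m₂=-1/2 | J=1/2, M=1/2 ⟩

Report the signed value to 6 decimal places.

+√(2/3) ≈ +0.816497

√[2·1!1!0!/3! · 2!0!0!1!1!0!] = √(2/3)
  +(−1)^0/∏(0,1,0,0,1,0)! = 1  (running 1)
⟨..|..⟩ = √(2/3)·(1) = +0.816497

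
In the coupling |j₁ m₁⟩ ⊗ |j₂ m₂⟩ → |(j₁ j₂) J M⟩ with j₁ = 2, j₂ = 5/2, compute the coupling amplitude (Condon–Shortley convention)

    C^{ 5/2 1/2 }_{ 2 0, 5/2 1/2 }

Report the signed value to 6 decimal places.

triangle: 2!×2!×3!/8! = 24/40320
(j±m)!: 2!×2!×3!×2!×3!×2! = 576
prefactor² = (2J+1)×Δ×N² = 72/35
  k=0: +1/(0!×2!×2!×3!×0!×0!) = 1/24
  k=1: −1/(1!×1!×1!×2!×1!×1!) = -1/2
  k=2: +1/(2!×0!×0!×1!×2!×2!) = 1/8
Σ = -1/3  ⇒  CG² = 72/35×(-1/3)² = 8/35
CG = −√(8/35) = -0.478091

−√(8/35) = -0.478091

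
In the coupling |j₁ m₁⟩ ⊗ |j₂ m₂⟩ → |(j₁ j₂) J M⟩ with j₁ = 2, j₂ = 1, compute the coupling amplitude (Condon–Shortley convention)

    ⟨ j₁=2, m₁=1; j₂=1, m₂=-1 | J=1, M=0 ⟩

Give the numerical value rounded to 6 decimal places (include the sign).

√[3·2!2!0!/5! · 3!1!0!2!1!1!] = √(6/5)
  +(−1)^0/∏(0,2,1,0,1,0)! = 1/2  (running 1/2)
⟨..|..⟩ = √(6/5)·(1/2) = +0.547723

+√(3/10) ≈ +0.547723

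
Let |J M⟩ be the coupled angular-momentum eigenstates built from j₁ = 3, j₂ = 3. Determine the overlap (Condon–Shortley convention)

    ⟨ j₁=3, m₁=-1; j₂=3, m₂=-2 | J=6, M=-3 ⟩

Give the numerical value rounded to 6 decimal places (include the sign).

+√(9/22) = +0.639602

j₁+j₂−J=0  J+j₁−j₂=6  J−j₁+j₂=6  j₁+j₂+J+1=13
(j₁±m₁, j₂±m₂, J±M) = (2,4,1,5,3,9)
P² = 149299200/11
sum k=0..0:
  [0] +1/5760 = 1/5760
S = 1/5760
C² = P²·S² = 9/22 ; C = +0.639602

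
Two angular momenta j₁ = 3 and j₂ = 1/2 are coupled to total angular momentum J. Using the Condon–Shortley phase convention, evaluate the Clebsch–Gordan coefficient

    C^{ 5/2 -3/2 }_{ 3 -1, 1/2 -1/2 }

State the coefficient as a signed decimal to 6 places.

√[6·1!5!0!/7! · 2!4!0!1!1!4!] = √(1152/7)
  +(−1)^0/∏(0,1,4,0,1,0)! = 1/24  (running 1/24)
⟨..|..⟩ = √(1152/7)·(1/24) = +0.534522

+0.534522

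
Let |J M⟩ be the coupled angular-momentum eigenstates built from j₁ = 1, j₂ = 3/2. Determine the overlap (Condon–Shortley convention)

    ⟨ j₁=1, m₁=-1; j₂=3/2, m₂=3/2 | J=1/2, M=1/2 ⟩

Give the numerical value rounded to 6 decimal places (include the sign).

j₁+j₂−J=2  J+j₁−j₂=0  J−j₁+j₂=1  j₁+j₂+J+1=4
(j₁±m₁, j₂±m₂, J±M) = (0,2,3,0,1,0)
P² = 2
sum k=2..2:
  [2] +1/2 = 1/2
S = 1/2
C² = P²·S² = 1/2 ; C = +0.707107

+√(1/2) = +0.707107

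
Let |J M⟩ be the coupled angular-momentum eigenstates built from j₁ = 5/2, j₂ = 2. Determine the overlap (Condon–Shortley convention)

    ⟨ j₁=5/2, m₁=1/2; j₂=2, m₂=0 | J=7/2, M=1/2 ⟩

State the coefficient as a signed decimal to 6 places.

+0.195180

√[8·1!4!3!/9! · 3!2!2!2!4!3!] = √(768/35)
  +(−1)^0/∏(0,1,2,2,2,1)! = 1/8  (running 1/8)
  +(−1)^1/∏(1,0,1,1,3,2)! = -1/12  (running 1/24)
⟨..|..⟩ = √(768/35)·(1/24) = +0.195180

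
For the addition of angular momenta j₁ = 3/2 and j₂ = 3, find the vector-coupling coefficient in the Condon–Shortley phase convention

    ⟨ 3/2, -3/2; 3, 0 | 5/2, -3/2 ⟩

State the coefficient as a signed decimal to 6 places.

+√(9/35) ≈ +0.507093

j₁+j₂−J=2  J+j₁−j₂=1  J−j₁+j₂=4  j₁+j₂+J+1=8
(j₁±m₁, j₂±m₂, J±M) = (0,3,3,3,1,4)
P² = 1296/35
sum k=2..2:
  [2] +1/12 = 1/12
S = 1/12
C² = P²·S² = 9/35 ; C = +0.507093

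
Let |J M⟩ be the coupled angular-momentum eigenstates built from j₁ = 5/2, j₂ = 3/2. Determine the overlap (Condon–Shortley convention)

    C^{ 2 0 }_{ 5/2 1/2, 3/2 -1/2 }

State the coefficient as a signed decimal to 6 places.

√[5·2!3!1!/7! · 3!2!1!2!2!2!] = √(8/7)
  +(−1)^0/∏(0,2,2,1,1,0)! = 1/4  (running 1/4)
  +(−1)^1/∏(1,1,1,0,2,1)! = -1/2  (running -1/4)
⟨..|..⟩ = √(8/7)·(-1/4) = -0.267261

−√(1/14) ≈ -0.267261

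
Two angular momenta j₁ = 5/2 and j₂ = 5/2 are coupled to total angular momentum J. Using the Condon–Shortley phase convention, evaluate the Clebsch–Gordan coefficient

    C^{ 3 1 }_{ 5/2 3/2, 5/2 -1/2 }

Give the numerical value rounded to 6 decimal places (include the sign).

j₁+j₂−J=2  J+j₁−j₂=3  J−j₁+j₂=3  j₁+j₂+J+1=9
(j₁±m₁, j₂±m₂, J±M) = (4,1,2,3,4,2)
P² = 96/5
sum k=0..1:
  [0] +1/8 = 1/8
  [1] −1/12 = -1/12
S = 1/24
C² = P²·S² = 1/30 ; C = +0.182574

+√(1/30) ≈ +0.182574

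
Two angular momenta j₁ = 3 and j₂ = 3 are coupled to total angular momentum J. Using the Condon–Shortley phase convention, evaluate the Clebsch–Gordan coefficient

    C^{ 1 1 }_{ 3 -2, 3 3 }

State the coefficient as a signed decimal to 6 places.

-0.327327  (= −√(3/28))

triangle: 5!×1!×1!/8! = 120/40320
(j±m)!: 1!×5!×6!×0!×2!×0! = 172800
prefactor² = (2J+1)×Δ×N² = 10800/7
  k=5: −1/(5!×0!×0!×1!×1!×0!) = -1/120
Σ = -1/120  ⇒  CG² = 10800/7×(-1/120)² = 3/28
CG = −√(3/28) = -0.327327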